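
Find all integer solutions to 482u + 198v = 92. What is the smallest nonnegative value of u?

31

gcd(482, 198):
  482 = 2*198 + 86
  198 = 2*86 + 26
  86 = 3*26 + 8
  26 = 3*8 + 2
  8 = 4*2
so gcd(482, 198) = 2.
2 divides 92, so solutions exist.
Back-substitute for Bézout coefficients:
  2 = 26 - 3*8
  ... = 482*(-23) + 198*(56)
Scale by 92/2 = 46: (u₀, v₀) = (-1058, 2576).
General solution: u = -1058 + 99t, v = 2576 - 241t for integer t.
u ≥ 0: smallest is -1058 mod 99 = 31 (at t = 11), with v = -75.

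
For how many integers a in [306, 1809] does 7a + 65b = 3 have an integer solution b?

gcd(65, 7) = 1  (65 = 9·7 + 2, 7 = 3·2 + 1, 2 = 2·1).
Back-substituting, 7·(28) + 65·(-3) = 1.
Scale by 3: particular solution (84, -9); reduce a mod 65: (19, -2).
General solution: a = 19 + 65t, b = -2 - 7t for integer t.
306 ≤ 19 + 65t ≤ 1809 gives t ∈ [5, 27], which is 23 values.

23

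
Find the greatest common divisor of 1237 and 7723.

gcd(7723, 1237):
  7723 = 6·1237 + 301
  1237 = 4·301 + 33
  301 = 9·33 + 4
  33 = 8·4 + 1
  4 = 4·1
so gcd(7723, 1237) = 1.

1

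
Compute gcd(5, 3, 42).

1

gcd(5, 3) = 1  (5 = 1·3 + 2, 3 = 1·2 + 1, 2 = 2·1).
gcd(1, 42) = 1.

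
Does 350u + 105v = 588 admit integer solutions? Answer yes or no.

no

gcd(350, 105) = 35  (350 = 3*105 + 35, 105 = 3*35).
35 does not divide 588 (remainder 28), so no integer solutions.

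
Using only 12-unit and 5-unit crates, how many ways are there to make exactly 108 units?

2

Need nonnegative integers with 12j + 5k = 108.
gcd(12, 5) = 1, and 12·(-2) + 5·(5) = 1.
So (j₀, k₀) = (-216, 540); general j = -216 + 5t, k = 540 - 12t.
j ≥ 0 ⇒ t ≥ 44; k ≥ 0 ⇒ t ≤ 45. That's 2 values of t.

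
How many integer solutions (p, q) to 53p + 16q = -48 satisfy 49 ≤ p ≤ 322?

gcd(53, 16) = 1.
By Bézout, 53*(-3) + 16*(10) = 1.
Particular solution: (0, -3).
General solution: p = 0 + 16t, q = -3 - 53t for integer t.
49 ≤ 0 + 16t ≤ 322 gives t ∈ [4, 20], which is 17 values.

17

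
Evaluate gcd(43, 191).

gcd(191, 43):
  191 = 4×43 + 19
  43 = 2×19 + 5
  19 = 3×5 + 4
  5 = 1×4 + 1
  4 = 4×1
so gcd(191, 43) = 1.

1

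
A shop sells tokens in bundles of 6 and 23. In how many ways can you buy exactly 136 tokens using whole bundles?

Need nonnegative integers with 6j + 23k = 136.
gcd(6, 23) = 1, and 6·(4) + 23·(-1) = 1.
So (j₀, k₀) = (544, -136); general j = 544 + 23t, k = -136 - 6t.
j ≥ 0 ⇒ t ≥ -23; k ≥ 0 ⇒ t ≤ -23. That's 1 value of t.

1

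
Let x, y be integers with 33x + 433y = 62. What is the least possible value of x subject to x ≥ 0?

gcd(433, 33) = 1.
1 divides 62, so solutions exist.
By Bézout, 33×(105) + 433×(-8) = 1.
Scale by 62/1 = 62: (x₀, y₀) = (6510, -496).
General solution: x = 6510 + 433t, y = -496 - 33t for integer t.
x ≥ 0: smallest is 6510 mod 433 = 15 (at t = -15), with y = -1.

15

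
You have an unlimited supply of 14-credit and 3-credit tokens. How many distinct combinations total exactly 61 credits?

Need nonnegative integers with 14j + 3k = 61.
gcd(14, 3) = 1, and 14·(-1) + 3·(5) = 1.
So (j₀, k₀) = (-61, 305); general j = -61 + 3t, k = 305 - 14t.
j ≥ 0 ⇒ t ≥ 21; k ≥ 0 ⇒ t ≤ 21. That's 1 value of t.

1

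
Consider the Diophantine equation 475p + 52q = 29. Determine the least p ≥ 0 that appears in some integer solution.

gcd(475, 52):
  475 = 9·52 + 7
  52 = 7·7 + 3
  7 = 2·3 + 1
  3 = 3·1
so gcd(475, 52) = 1.
1 divides 29, so solutions exist.
Back-substitute for Bézout coefficients:
  1 = 7 - 2·3
  ... = 475·(15) + 52·(-137)
Scale by 29/1 = 29: (p₀, q₀) = (435, -3973).
General solution: p = 435 + 52t, q = -3973 - 475t for integer t.
p ≥ 0: smallest is 435 mod 52 = 19 (at t = -8), with q = -173.

19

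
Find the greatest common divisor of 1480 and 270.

gcd(1480, 270):
  1480 = 5*270 + 130
  270 = 2*130 + 10
  130 = 13*10
so gcd(1480, 270) = 10.

10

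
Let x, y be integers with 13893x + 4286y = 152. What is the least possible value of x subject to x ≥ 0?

3636

gcd(13893, 4286) = 1  (13893 = 3×4286 + 1035, 4286 = 4×1035 + 146, 1035 = 7×146 + 13, 146 = 11×13 + 3, 13 = 4×3 + 1, 3 = 3×1).
1 divides 152, so solutions exist.
Back-substituting, 13893×(1321) + 4286×(-4282) = 1.
Scale by 152/1 = 152: (x₀, y₀) = (200792, -650864).
General solution: x = 200792 + 4286t, y = -650864 - 13893t for integer t.
x ≥ 0: smallest is 200792 mod 4286 = 3636 (at t = -46), with y = -11786.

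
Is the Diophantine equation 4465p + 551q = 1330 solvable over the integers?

yes

gcd(4465, 551) = 19  (4465 = 8×551 + 57, 551 = 9×57 + 38, 57 = 1×38 + 19, 38 = 2×19).
19 divides 1330, so integer solutions exist.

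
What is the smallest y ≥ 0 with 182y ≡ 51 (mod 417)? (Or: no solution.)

gcd(417, 182) = 1  (417 = 2×182 + 53, 182 = 3×53 + 23, 53 = 2×23 + 7, 23 = 3×7 + 2, 7 = 3×2 + 1, 2 = 2×1).
1 divides 51, so solutions exist.
Back-substituting, 182×(-181) + 417×(79) = 1.
So 182×(-181) ≡ 1 (mod 417); multiply by 51: y ≡ -9231 (mod 417).
Smallest nonnegative: y = -9231 mod 417 = 360.

360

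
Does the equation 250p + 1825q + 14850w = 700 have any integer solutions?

gcd(1825, 250) = 25  (1825 = 7×250 + 75, 250 = 3×75 + 25, 75 = 3×25).
gcd(25, 14850) = 25.
25 divides 700, so integer solutions exist.

yes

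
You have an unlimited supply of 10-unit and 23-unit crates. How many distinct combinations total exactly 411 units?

2

Need nonnegative integers with 10j + 23k = 411.
gcd(10, 23) = 1, and 10·(7) + 23·(-3) = 1.
So (j₀, k₀) = (2877, -1233); general j = 2877 + 23t, k = -1233 - 10t.
j ≥ 0 ⇒ t ≥ -125; k ≥ 0 ⇒ t ≤ -124. That's 2 values of t.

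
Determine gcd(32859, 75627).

gcd(75627, 32859):
  75627 = 2×32859 + 9909
  32859 = 3×9909 + 3132
  9909 = 3×3132 + 513
  3132 = 6×513 + 54
  513 = 9×54 + 27
  54 = 2×27
so gcd(75627, 32859) = 27.

27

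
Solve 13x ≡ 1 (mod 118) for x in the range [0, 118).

gcd(118, 13) = 1  (118 = 9*13 + 1, 13 = 13*1).
Back-substituting, 13*(-9) + 118*(1) = 1.
So 13*-9 ≡ 1 (mod 118), and -9 mod 118 = 109.

109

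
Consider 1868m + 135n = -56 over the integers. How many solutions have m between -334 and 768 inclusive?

gcd(1868, 135) = 1  (1868 = 13×135 + 113, 135 = 1×113 + 22, 113 = 5×22 + 3, 22 = 7×3 + 1, 3 = 3×1).
Back-substituting, 1868×(-43) + 135×(595) = 1.
Scale by -56: particular solution (2408, -33320); reduce m mod 135: (113, -1564).
General solution: m = 113 + 135t, n = -1564 - 1868t for integer t.
-334 ≤ 113 + 135t ≤ 768 gives t ∈ [-3, 4], which is 8 values.

8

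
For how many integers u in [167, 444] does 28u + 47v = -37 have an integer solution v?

gcd(47, 28) = 1  (47 = 1×28 + 19, 28 = 1×19 + 9, 19 = 2×9 + 1, 9 = 9×1).
Back-substituting, 28×(-5) + 47×(3) = 1.
Scale by -37: particular solution (185, -111); reduce u mod 47: (44, -27).
General solution: u = 44 + 47t, v = -27 - 28t for integer t.
167 ≤ 44 + 47t ≤ 444 gives t ∈ [3, 8], which is 6 values.

6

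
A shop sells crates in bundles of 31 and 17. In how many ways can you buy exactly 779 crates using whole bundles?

2

Need nonnegative integers with 31j + 17k = 779.
gcd(31, 17) = 1, and 31·(-6) + 17·(11) = 1.
So (j₀, k₀) = (-4674, 8569); general j = -4674 + 17t, k = 8569 - 31t.
j ≥ 0 ⇒ t ≥ 275; k ≥ 0 ⇒ t ≤ 276. That's 2 values of t.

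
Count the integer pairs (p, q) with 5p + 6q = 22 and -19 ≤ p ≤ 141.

27

gcd(6, 5) = 1  (6 = 1×5 + 1, 5 = 5×1).
Back-substituting, 5×(-1) + 6×(1) = 1.
Scale by 22: particular solution (-22, 22); reduce p mod 6: (2, 2).
General solution: p = 2 + 6t, q = 2 - 5t for integer t.
-19 ≤ 2 + 6t ≤ 141 gives t ∈ [-3, 23], which is 27 values.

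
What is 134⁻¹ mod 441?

260

gcd(441, 134):
  441 = 3·134 + 39
  134 = 3·39 + 17
  39 = 2·17 + 5
  17 = 3·5 + 2
  5 = 2·2 + 1
  2 = 2·1
so gcd(441, 134) = 1.
Back-substitute for Bézout coefficients:
  1 = 5 - 2·2
  ... = 134·(-181) + 441·(55)
So 134·-181 ≡ 1 (mod 441), and -181 mod 441 = 260.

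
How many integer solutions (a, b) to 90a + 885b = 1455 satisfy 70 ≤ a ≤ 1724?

gcd(885, 90):
  885 = 9×90 + 75
  90 = 1×75 + 15
  75 = 5×15
so gcd(885, 90) = 15.
Back-substitute for Bézout coefficients:
  15 = 90 - 1×75
  ... = 90×(10) + 885×(-1)
Scale by 97: particular solution (970, -97); reduce a mod 59: (26, -1).
General solution: a = 26 + 59t, b = -1 - 6t for integer t.
70 ≤ 26 + 59t ≤ 1724 gives t ∈ [1, 28], which is 28 values.

28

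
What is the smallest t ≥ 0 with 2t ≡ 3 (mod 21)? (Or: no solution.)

gcd(21, 2):
  21 = 10*2 + 1
  2 = 2*1
so gcd(21, 2) = 1.
1 divides 3, so solutions exist.
Back-substitute for Bézout coefficients:
  1 = 21 - 10*2
  ... = 2*(-10) + 21*(1)
So 2*(-10) ≡ 1 (mod 21); multiply by 3: t ≡ -30 (mod 21).
Smallest nonnegative: t = -30 mod 21 = 12.

12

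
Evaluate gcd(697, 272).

gcd(697, 272) = 17  (697 = 2·272 + 153, 272 = 1·153 + 119, 153 = 1·119 + 34, 119 = 3·34 + 17, 34 = 2·17).

17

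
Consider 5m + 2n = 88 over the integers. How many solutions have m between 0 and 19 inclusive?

gcd(5, 2):
  5 = 2*2 + 1
  2 = 2*1
so gcd(5, 2) = 1.
Back-substitute for Bézout coefficients:
  1 = 5 - 2*2
  ... = 5*(1) + 2*(-2)
Scale by 88: particular solution (88, -176); reduce m mod 2: (0, 44).
General solution: m = 0 + 2t, n = 44 - 5t for integer t.
0 ≤ 0 + 2t ≤ 19 gives t ∈ [0, 9], which is 10 values.

10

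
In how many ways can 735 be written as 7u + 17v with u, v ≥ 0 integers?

7

gcd(17, 7) = 1  (17 = 2×7 + 3, 7 = 2×3 + 1, 3 = 3×1).
Back-substituting, 7×(5) + 17×(-2) = 1.
Scale by 735: one solution is (3675, -1470). Reduce u mod 17: (3, 42).
General: u = 3 + 17t, v = 42 - 7t.
u ≥ 0 ⇒ t ≥ 0; v ≥ 0 ⇒ t ≤ 6. So t ∈ [0, 6]: 7 solutions.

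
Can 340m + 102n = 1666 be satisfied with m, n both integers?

gcd(340, 102) = 34  (340 = 3*102 + 34, 102 = 3*34).
34 divides 1666, so integer solutions exist.

yes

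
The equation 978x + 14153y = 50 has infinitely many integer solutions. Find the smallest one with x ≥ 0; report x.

5586

gcd(14153, 978):
  14153 = 14×978 + 461
  978 = 2×461 + 56
  461 = 8×56 + 13
  56 = 4×13 + 4
  13 = 3×4 + 1
  4 = 4×1
so gcd(14153, 978) = 1.
1 divides 50, so solutions exist.
Back-substitute for Bézout coefficients:
  1 = 13 - 3×4
  ... = 978×(-3285) + 14153×(227)
Scale by 50/1 = 50: (x₀, y₀) = (-164250, 11350).
General solution: x = -164250 + 14153t, y = 11350 - 978t for integer t.
x ≥ 0: smallest is -164250 mod 14153 = 5586 (at t = 12), with y = -386.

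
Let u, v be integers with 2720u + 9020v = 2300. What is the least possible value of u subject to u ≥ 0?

gcd(9020, 2720) = 20.
20 divides 2300, so solutions exist.
By Bézout, 2720·(-63) + 9020·(19) = 20.
Scale by 2300/20 = 115: (u₀, v₀) = (-7245, 2185).
General solution: u = -7245 + 451t, v = 2185 - 136t for integer t.
u ≥ 0: smallest is -7245 mod 451 = 422 (at t = 17), with v = -127.

422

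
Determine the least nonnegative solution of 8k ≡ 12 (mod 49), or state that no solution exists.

26

gcd(49, 8) = 1  (49 = 6·8 + 1, 8 = 8·1).
1 divides 12, so solutions exist.
Back-substituting, 8·(-6) + 49·(1) = 1.
So 8·(-6) ≡ 1 (mod 49); multiply by 12: k ≡ -72 (mod 49).
Smallest nonnegative: k = -72 mod 49 = 26.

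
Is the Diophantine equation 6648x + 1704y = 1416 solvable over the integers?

gcd(6648, 1704) = 24  (6648 = 3·1704 + 1536, 1704 = 1·1536 + 168, 1536 = 9·168 + 24, 168 = 7·24).
24 divides 1416, so integer solutions exist.

yes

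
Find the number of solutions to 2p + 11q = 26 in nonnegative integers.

2

gcd(11, 2):
  11 = 5·2 + 1
  2 = 2·1
so gcd(11, 2) = 1.
Back-substitute for Bézout coefficients:
  1 = 11 - 5·2
  ... = 2·(-5) + 11·(1)
Scale by 26: one solution is (-130, 26). Reduce p mod 11: (2, 2).
General: p = 2 + 11t, q = 2 - 2t.
p ≥ 0 ⇒ t ≥ 0; q ≥ 0 ⇒ t ≤ 1. So t ∈ [0, 1]: 2 solutions.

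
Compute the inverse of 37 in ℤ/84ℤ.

25

gcd(84, 37):
  84 = 2·37 + 10
  37 = 3·10 + 7
  10 = 1·7 + 3
  7 = 2·3 + 1
  3 = 3·1
so gcd(84, 37) = 1.
Back-substitute for Bézout coefficients:
  1 = 7 - 2·3
  ... = 37·(25) + 84·(-11)
So 37·25 ≡ 1 (mod 84), and 25 mod 84 = 25.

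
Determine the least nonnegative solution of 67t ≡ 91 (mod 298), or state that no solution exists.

gcd(298, 67) = 1  (298 = 4×67 + 30, 67 = 2×30 + 7, 30 = 4×7 + 2, 7 = 3×2 + 1, 2 = 2×1).
1 divides 91, so solutions exist.
Back-substituting, 67×(129) + 298×(-29) = 1.
So 67×(129) ≡ 1 (mod 298); multiply by 91: t ≡ 11739 (mod 298).
Smallest nonnegative: t = 11739 mod 298 = 117.

117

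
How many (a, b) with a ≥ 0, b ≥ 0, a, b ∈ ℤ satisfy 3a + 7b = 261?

gcd(7, 3) = 1.
By Bézout, 3·(-2) + 7·(1) = 1.
One solution: (3, 36).
General: a = 3 + 7t, b = 36 - 3t.
a ≥ 0 ⇒ t ≥ 0; b ≥ 0 ⇒ t ≤ 12. So t ∈ [0, 12]: 13 solutions.

13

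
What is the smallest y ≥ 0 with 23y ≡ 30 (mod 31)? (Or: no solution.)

4

gcd(31, 23) = 1  (31 = 1×23 + 8, 23 = 2×8 + 7, 8 = 1×7 + 1, 7 = 7×1).
1 divides 30, so solutions exist.
Back-substituting, 23×(-4) + 31×(3) = 1.
So 23×(-4) ≡ 1 (mod 31); multiply by 30: y ≡ -120 (mod 31).
Smallest nonnegative: y = -120 mod 31 = 4.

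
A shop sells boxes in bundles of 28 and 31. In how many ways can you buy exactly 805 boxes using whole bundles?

1

Need nonnegative integers with 28j + 31k = 805.
gcd(28, 31) = 1, and 28·(10) + 31·(-9) = 1.
So (j₀, k₀) = (8050, -7245); general j = 8050 + 31t, k = -7245 - 28t.
j ≥ 0 ⇒ t ≥ -259; k ≥ 0 ⇒ t ≤ -259. That's 1 value of t.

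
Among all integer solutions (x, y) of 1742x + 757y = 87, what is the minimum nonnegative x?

349

gcd(1742, 757):
  1742 = 2*757 + 228
  757 = 3*228 + 73
  228 = 3*73 + 9
  73 = 8*9 + 1
  9 = 9*1
so gcd(1742, 757) = 1.
1 divides 87, so solutions exist.
Back-substitute for Bézout coefficients:
  1 = 73 - 8*9
  ... = 1742*(-83) + 757*(191)
Scale by 87/1 = 87: (x₀, y₀) = (-7221, 16617).
General solution: x = -7221 + 757t, y = 16617 - 1742t for integer t.
x ≥ 0: smallest is -7221 mod 757 = 349 (at t = 10), with y = -803.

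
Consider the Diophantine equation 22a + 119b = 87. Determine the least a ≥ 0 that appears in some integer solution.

gcd(119, 22):
  119 = 5*22 + 9
  22 = 2*9 + 4
  9 = 2*4 + 1
  4 = 4*1
so gcd(119, 22) = 1.
1 divides 87, so solutions exist.
Back-substitute for Bézout coefficients:
  1 = 9 - 2*4
  ... = 22*(-27) + 119*(5)
Scale by 87/1 = 87: (a₀, b₀) = (-2349, 435).
General solution: a = -2349 + 119t, b = 435 - 22t for integer t.
a ≥ 0: smallest is -2349 mod 119 = 31 (at t = 20), with b = -5.

31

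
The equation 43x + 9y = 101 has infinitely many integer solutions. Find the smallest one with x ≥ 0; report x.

8

gcd(43, 9) = 1  (43 = 4×9 + 7, 9 = 1×7 + 2, 7 = 3×2 + 1, 2 = 2×1).
1 divides 101, so solutions exist.
Back-substituting, 43×(4) + 9×(-19) = 1.
Scale by 101/1 = 101: (x₀, y₀) = (404, -1919).
General solution: x = 404 + 9t, y = -1919 - 43t for integer t.
x ≥ 0: smallest is 404 mod 9 = 8 (at t = -44), with y = -27.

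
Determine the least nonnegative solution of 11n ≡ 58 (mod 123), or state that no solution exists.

50

gcd(123, 11):
  123 = 11*11 + 2
  11 = 5*2 + 1
  2 = 2*1
so gcd(123, 11) = 1.
1 divides 58, so solutions exist.
Back-substitute for Bézout coefficients:
  1 = 11 - 5*2
  ... = 11*(56) + 123*(-5)
So 11*(56) ≡ 1 (mod 123); multiply by 58: n ≡ 3248 (mod 123).
Smallest nonnegative: n = 3248 mod 123 = 50.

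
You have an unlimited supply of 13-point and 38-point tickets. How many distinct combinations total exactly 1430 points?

3

Need nonnegative integers with 13j + 38k = 1430.
gcd(13, 38) = 1, and 13·(3) + 38·(-1) = 1.
So (j₀, k₀) = (4290, -1430); general j = 4290 + 38t, k = -1430 - 13t.
j ≥ 0 ⇒ t ≥ -112; k ≥ 0 ⇒ t ≤ -110. That's 3 values of t.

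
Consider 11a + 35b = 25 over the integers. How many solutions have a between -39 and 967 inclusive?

gcd(35, 11) = 1.
By Bézout, 11·(16) + 35·(-5) = 1.
Particular solution: (15, -4).
General solution: a = 15 + 35t, b = -4 - 11t for integer t.
-39 ≤ 15 + 35t ≤ 967 gives t ∈ [-1, 27], which is 29 values.

29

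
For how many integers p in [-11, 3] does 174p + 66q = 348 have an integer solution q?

2

gcd(174, 66) = 6.
By Bézout, 174·(-3) + 66·(8) = 6.
Particular solution: (2, 0).
General solution: p = 2 + 11t, q = 0 - 29t for integer t.
-11 ≤ 2 + 11t ≤ 3 gives t ∈ [-1, 0], which is 2 values.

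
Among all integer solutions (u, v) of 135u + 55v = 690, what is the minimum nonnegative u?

10

gcd(135, 55) = 5.
5 divides 690, so solutions exist.
By Bézout, 135·(-2) + 55·(5) = 5.
Scale by 690/5 = 138: (u₀, v₀) = (-276, 690).
General solution: u = -276 + 11t, v = 690 - 27t for integer t.
u ≥ 0: smallest is -276 mod 11 = 10 (at t = 26), with v = -12.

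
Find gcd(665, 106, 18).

1

gcd(665, 106) = 1  (665 = 6*106 + 29, 106 = 3*29 + 19, 29 = 1*19 + 10, 19 = 1*10 + 9, 10 = 1*9 + 1, 9 = 9*1).
gcd(1, 18) = 1.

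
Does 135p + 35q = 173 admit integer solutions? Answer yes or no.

no

gcd(135, 35) = 5  (135 = 3*35 + 30, 35 = 1*30 + 5, 30 = 6*5).
5 does not divide 173 (remainder 3), so no integer solutions.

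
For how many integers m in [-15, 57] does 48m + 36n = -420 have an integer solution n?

24

gcd(48, 36) = 12  (48 = 1×36 + 12, 36 = 3×12).
Back-substituting, 48×(1) + 36×(-1) = 12.
Scale by -35: particular solution (-35, 35); reduce m mod 3: (1, -13).
General solution: m = 1 + 3t, n = -13 - 4t for integer t.
-15 ≤ 1 + 3t ≤ 57 gives t ∈ [-5, 18], which is 24 values.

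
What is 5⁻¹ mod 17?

7

gcd(17, 5) = 1.
By Bézout, 5*(7) + 17*(-2) = 1.
So 5*7 ≡ 1 (mod 17), and 7 mod 17 = 7.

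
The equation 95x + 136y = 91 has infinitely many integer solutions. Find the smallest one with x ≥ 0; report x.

21

gcd(136, 95):
  136 = 1*95 + 41
  95 = 2*41 + 13
  41 = 3*13 + 2
  13 = 6*2 + 1
  2 = 2*1
so gcd(136, 95) = 1.
1 divides 91, so solutions exist.
Back-substitute for Bézout coefficients:
  1 = 13 - 6*2
  ... = 95*(63) + 136*(-44)
Scale by 91/1 = 91: (x₀, y₀) = (5733, -4004).
General solution: x = 5733 + 136t, y = -4004 - 95t for integer t.
x ≥ 0: smallest is 5733 mod 136 = 21 (at t = -42), with y = -14.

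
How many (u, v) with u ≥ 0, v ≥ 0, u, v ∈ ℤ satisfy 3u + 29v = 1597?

gcd(29, 3) = 1.
By Bézout, 3×(10) + 29×(-1) = 1.
One solution: (20, 53).
General: u = 20 + 29t, v = 53 - 3t.
u ≥ 0 ⇒ t ≥ 0; v ≥ 0 ⇒ t ≤ 17. So t ∈ [0, 17]: 18 solutions.

18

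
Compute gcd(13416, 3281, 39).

gcd(13416, 3281) = 1.
gcd(1, 39) = 1.

1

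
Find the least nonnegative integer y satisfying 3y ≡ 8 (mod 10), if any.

gcd(10, 3):
  10 = 3·3 + 1
  3 = 3·1
so gcd(10, 3) = 1.
1 divides 8, so solutions exist.
Back-substitute for Bézout coefficients:
  1 = 10 - 3·3
  ... = 3·(-3) + 10·(1)
So 3·(-3) ≡ 1 (mod 10); multiply by 8: y ≡ -24 (mod 10).
Smallest nonnegative: y = -24 mod 10 = 6.

6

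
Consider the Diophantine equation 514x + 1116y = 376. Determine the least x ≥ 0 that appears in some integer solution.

448

gcd(1116, 514) = 2  (1116 = 2*514 + 88, 514 = 5*88 + 74, 88 = 1*74 + 14, 74 = 5*14 + 4, 14 = 3*4 + 2, 4 = 2*2).
2 divides 376, so solutions exist.
Back-substituting, 514*(-241) + 1116*(111) = 2.
Scale by 376/2 = 188: (x₀, y₀) = (-45308, 20868).
General solution: x = -45308 + 558t, y = 20868 - 257t for integer t.
x ≥ 0: smallest is -45308 mod 558 = 448 (at t = 82), with y = -206.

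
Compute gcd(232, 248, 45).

gcd(248, 232) = 8  (248 = 1×232 + 16, 232 = 14×16 + 8, 16 = 2×8).
gcd(8, 45) = 1.

1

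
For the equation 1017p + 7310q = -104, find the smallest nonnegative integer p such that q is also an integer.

6778

gcd(7310, 1017):
  7310 = 7×1017 + 191
  1017 = 5×191 + 62
  191 = 3×62 + 5
  62 = 12×5 + 2
  5 = 2×2 + 1
  2 = 2×1
so gcd(7310, 1017) = 1.
1 divides -104, so solutions exist.
Back-substitute for Bézout coefficients:
  1 = 5 - 2×2
  ... = 1017×(-2947) + 7310×(410)
Scale by -104/1 = -104: (p₀, q₀) = (306488, -42640).
General solution: p = 306488 + 7310t, q = -42640 - 1017t for integer t.
p ≥ 0: smallest is 306488 mod 7310 = 6778 (at t = -41), with q = -943.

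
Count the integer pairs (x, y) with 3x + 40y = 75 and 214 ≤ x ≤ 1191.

gcd(40, 3):
  40 = 13×3 + 1
  3 = 3×1
so gcd(40, 3) = 1.
Back-substitute for Bézout coefficients:
  1 = 40 - 13×3
  ... = 3×(-13) + 40×(1)
Scale by 75: particular solution (-975, 75); reduce x mod 40: (25, 0).
General solution: x = 25 + 40t, y = 0 - 3t for integer t.
214 ≤ 25 + 40t ≤ 1191 gives t ∈ [5, 29], which is 25 values.

25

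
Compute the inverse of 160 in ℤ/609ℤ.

118

gcd(609, 160) = 1  (609 = 3*160 + 129, 160 = 1*129 + 31, 129 = 4*31 + 5, 31 = 6*5 + 1, 5 = 5*1).
Back-substituting, 160*(118) + 609*(-31) = 1.
So 160*118 ≡ 1 (mod 609), and 118 mod 609 = 118.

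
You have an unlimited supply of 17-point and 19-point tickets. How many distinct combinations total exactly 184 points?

Need nonnegative integers with 17j + 19k = 184.
gcd(17, 19) = 1, and 17·(9) + 19·(-8) = 1.
So (j₀, k₀) = (1656, -1472); general j = 1656 + 19t, k = -1472 - 17t.
j ≥ 0 ⇒ t ≥ -87; k ≥ 0 ⇒ t ≤ -87. That's 1 value of t.

1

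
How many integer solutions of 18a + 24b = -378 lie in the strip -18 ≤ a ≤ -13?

gcd(24, 18) = 6  (24 = 1·18 + 6, 18 = 3·6).
Back-substituting, 18·(-1) + 24·(1) = 6.
Scale by -63: particular solution (63, -63); reduce a mod 4: (3, -18).
General solution: a = 3 + 4t, b = -18 - 3t for integer t.
-18 ≤ 3 + 4t ≤ -13 gives t ∈ [-5, -4], which is 2 values.

2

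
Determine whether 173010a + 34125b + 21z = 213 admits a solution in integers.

gcd(173010, 34125) = 15  (173010 = 5·34125 + 2385, 34125 = 14·2385 + 735, 2385 = 3·735 + 180, 735 = 4·180 + 15, 180 = 12·15).
gcd(15, 21) = 3.
3 divides 213, so integer solutions exist.

yes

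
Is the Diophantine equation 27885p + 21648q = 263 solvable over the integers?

gcd(27885, 21648) = 33.
33 does not divide 263 (remainder 32), so no integer solutions.

no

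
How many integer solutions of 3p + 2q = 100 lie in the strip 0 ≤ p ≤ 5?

3

gcd(3, 2):
  3 = 1*2 + 1
  2 = 2*1
so gcd(3, 2) = 1.
Back-substitute for Bézout coefficients:
  1 = 3 - 1*2
  ... = 3*(1) + 2*(-1)
Scale by 100: particular solution (100, -100); reduce p mod 2: (0, 50).
General solution: p = 0 + 2t, q = 50 - 3t for integer t.
0 ≤ 0 + 2t ≤ 5 gives t ∈ [0, 2], which is 3 values.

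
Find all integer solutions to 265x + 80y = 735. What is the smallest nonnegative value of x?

gcd(265, 80) = 5.
5 divides 735, so solutions exist.
By Bézout, 265×(-3) + 80×(10) = 5.
Scale by 735/5 = 147: (x₀, y₀) = (-441, 1470).
General solution: x = -441 + 16t, y = 1470 - 53t for integer t.
x ≥ 0: smallest is -441 mod 16 = 7 (at t = 28), with y = -14.

7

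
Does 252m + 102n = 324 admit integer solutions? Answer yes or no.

yes

gcd(252, 102) = 6  (252 = 2*102 + 48, 102 = 2*48 + 6, 48 = 8*6).
6 divides 324, so integer solutions exist.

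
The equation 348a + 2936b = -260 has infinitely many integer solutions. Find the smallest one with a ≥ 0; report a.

33

gcd(2936, 348):
  2936 = 8·348 + 152
  348 = 2·152 + 44
  152 = 3·44 + 20
  44 = 2·20 + 4
  20 = 5·4
so gcd(2936, 348) = 4.
4 divides -260, so solutions exist.
Back-substitute for Bézout coefficients:
  4 = 44 - 2·20
  ... = 348·(135) + 2936·(-16)
Scale by -260/4 = -65: (a₀, b₀) = (-8775, 1040).
General solution: a = -8775 + 734t, b = 1040 - 87t for integer t.
a ≥ 0: smallest is -8775 mod 734 = 33 (at t = 12), with b = -4.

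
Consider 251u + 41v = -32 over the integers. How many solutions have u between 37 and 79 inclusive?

gcd(251, 41) = 1.
By Bézout, 251×(-8) + 41×(49) = 1.
Particular solution: (10, -62).
General solution: u = 10 + 41t, v = -62 - 251t for integer t.
37 ≤ 10 + 41t ≤ 79 gives t ∈ [1, 1], which is 1 value.

1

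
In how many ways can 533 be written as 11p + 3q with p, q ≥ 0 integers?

16

gcd(11, 3) = 1.
By Bézout, 11*(-1) + 3*(4) = 1.
One solution: (1, 174).
General: p = 1 + 3t, q = 174 - 11t.
p ≥ 0 ⇒ t ≥ 0; q ≥ 0 ⇒ t ≤ 15. So t ∈ [0, 15]: 16 solutions.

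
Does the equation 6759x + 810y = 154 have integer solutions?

no

gcd(6759, 810):
  6759 = 8*810 + 279
  810 = 2*279 + 252
  279 = 1*252 + 27
  252 = 9*27 + 9
  27 = 3*9
so gcd(6759, 810) = 9.
9 does not divide 154 (remainder 1), so no integer solutions.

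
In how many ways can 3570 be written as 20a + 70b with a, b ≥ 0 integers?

26

gcd(70, 20) = 10  (70 = 3×20 + 10, 20 = 2×10).
Back-substituting, 20×(-3) + 70×(1) = 10.
Scale by 357: one solution is (-1071, 357). Reduce a mod 7: (0, 51).
General: a = 0 + 7t, b = 51 - 2t.
a ≥ 0 ⇒ t ≥ 0; b ≥ 0 ⇒ t ≤ 25. So t ∈ [0, 25]: 26 solutions.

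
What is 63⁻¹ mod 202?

gcd(202, 63) = 1  (202 = 3×63 + 13, 63 = 4×13 + 11, 13 = 1×11 + 2, 11 = 5×2 + 1, 2 = 2×1).
Back-substituting, 63×(93) + 202×(-29) = 1.
So 63×93 ≡ 1 (mod 202), and 93 mod 202 = 93.

93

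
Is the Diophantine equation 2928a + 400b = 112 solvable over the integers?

gcd(2928, 400) = 16.
16 divides 112, so integer solutions exist.

yes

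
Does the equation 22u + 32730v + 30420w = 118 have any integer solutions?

yes

gcd(32730, 22) = 2  (32730 = 1487*22 + 16, 22 = 1*16 + 6, 16 = 2*6 + 4, 6 = 1*4 + 2, 4 = 2*2).
gcd(2, 30420) = 2.
2 divides 118, so integer solutions exist.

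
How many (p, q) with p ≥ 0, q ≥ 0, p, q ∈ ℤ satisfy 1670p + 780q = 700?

0

gcd(1670, 780):
  1670 = 2*780 + 110
  780 = 7*110 + 10
  110 = 11*10
so gcd(1670, 780) = 10.
Back-substitute for Bézout coefficients:
  10 = 780 - 7*110
  ... = 1670*(-7) + 780*(15)
Scale by 70: one solution is (-490, 1050). Reduce p mod 78: (56, -119).
General: p = 56 + 78t, q = -119 - 167t.
p ≥ 0 ⇒ t ≥ 0; q ≥ 0 ⇒ t ≤ -1. So t ∈ [0, -1]: 0 solutions.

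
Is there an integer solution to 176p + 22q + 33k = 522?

no

gcd(176, 22) = 22.
gcd(22, 33) = 11.
11 does not divide 522 (remainder 5), so no integer solutions.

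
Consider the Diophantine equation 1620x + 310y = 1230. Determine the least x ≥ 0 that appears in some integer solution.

22

gcd(1620, 310):
  1620 = 5·310 + 70
  310 = 4·70 + 30
  70 = 2·30 + 10
  30 = 3·10
so gcd(1620, 310) = 10.
10 divides 1230, so solutions exist.
Back-substitute for Bézout coefficients:
  10 = 70 - 2·30
  ... = 1620·(9) + 310·(-47)
Scale by 1230/10 = 123: (x₀, y₀) = (1107, -5781).
General solution: x = 1107 + 31t, y = -5781 - 162t for integer t.
x ≥ 0: smallest is 1107 mod 31 = 22 (at t = -35), with y = -111.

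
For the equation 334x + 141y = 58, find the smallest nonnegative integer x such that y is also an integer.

gcd(334, 141) = 1  (334 = 2*141 + 52, 141 = 2*52 + 37, 52 = 1*37 + 15, 37 = 2*15 + 7, 15 = 2*7 + 1, 7 = 7*1).
1 divides 58, so solutions exist.
Back-substituting, 334*(19) + 141*(-45) = 1.
Scale by 58/1 = 58: (x₀, y₀) = (1102, -2610).
General solution: x = 1102 + 141t, y = -2610 - 334t for integer t.
x ≥ 0: smallest is 1102 mod 141 = 115 (at t = -7), with y = -272.

115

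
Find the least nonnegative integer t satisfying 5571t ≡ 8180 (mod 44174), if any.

gcd(44174, 5571):
  44174 = 7·5571 + 5177
  5571 = 1·5177 + 394
  5177 = 13·394 + 55
  394 = 7·55 + 9
  55 = 6·9 + 1
  9 = 9·1
so gcd(44174, 5571) = 1.
1 divides 8180, so solutions exist.
Back-substitute for Bézout coefficients:
  1 = 55 - 6·9
  ... = 5571·(-4821) + 44174·(608)
So 5571·(-4821) ≡ 1 (mod 44174); multiply by 8180: t ≡ -39435780 (mod 44174).
Smallest nonnegative: t = -39435780 mod 44174 = 11602.

11602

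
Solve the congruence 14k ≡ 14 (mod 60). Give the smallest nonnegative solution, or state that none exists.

1

gcd(60, 14):
  60 = 4*14 + 4
  14 = 3*4 + 2
  4 = 2*2
so gcd(60, 14) = 2.
2 divides 14, so solutions exist.
Back-substitute for Bézout coefficients:
  2 = 14 - 3*4
  ... = 14*(13) + 60*(-3)
So 14*(13) ≡ 2 (mod 60); multiply by 7: k ≡ 91 (mod 30).
Smallest nonnegative: k = 91 mod 30 = 1.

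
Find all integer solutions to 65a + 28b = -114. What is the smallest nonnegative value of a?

gcd(65, 28):
  65 = 2×28 + 9
  28 = 3×9 + 1
  9 = 9×1
so gcd(65, 28) = 1.
1 divides -114, so solutions exist.
Back-substitute for Bézout coefficients:
  1 = 28 - 3×9
  ... = 65×(-3) + 28×(7)
Scale by -114/1 = -114: (a₀, b₀) = (342, -798).
General solution: a = 342 + 28t, b = -798 - 65t for integer t.
a ≥ 0: smallest is 342 mod 28 = 6 (at t = -12), with b = -18.

6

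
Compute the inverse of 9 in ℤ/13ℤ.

3

gcd(13, 9) = 1.
By Bézout, 9×(3) + 13×(-2) = 1.
So 9×3 ≡ 1 (mod 13), and 3 mod 13 = 3.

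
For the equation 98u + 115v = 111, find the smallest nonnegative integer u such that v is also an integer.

7

gcd(115, 98):
  115 = 1*98 + 17
  98 = 5*17 + 13
  17 = 1*13 + 4
  13 = 3*4 + 1
  4 = 4*1
so gcd(115, 98) = 1.
1 divides 111, so solutions exist.
Back-substitute for Bézout coefficients:
  1 = 13 - 3*4
  ... = 98*(27) + 115*(-23)
Scale by 111/1 = 111: (u₀, v₀) = (2997, -2553).
General solution: u = 2997 + 115t, v = -2553 - 98t for integer t.
u ≥ 0: smallest is 2997 mod 115 = 7 (at t = -26), with v = -5.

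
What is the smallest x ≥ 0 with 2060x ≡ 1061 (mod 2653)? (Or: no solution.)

gcd(2653, 2060) = 1  (2653 = 1×2060 + 593, 2060 = 3×593 + 281, 593 = 2×281 + 31, 281 = 9×31 + 2, 31 = 15×2 + 1, 2 = 2×1).
1 divides 1061, so solutions exist.
Back-substituting, 2060×(-1284) + 2653×(997) = 1.
So 2060×(-1284) ≡ 1 (mod 2653); multiply by 1061: x ≡ -1362324 (mod 2653).
Smallest nonnegative: x = -1362324 mod 2653 = 1318.

1318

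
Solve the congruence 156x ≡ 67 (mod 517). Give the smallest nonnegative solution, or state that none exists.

gcd(517, 156):
  517 = 3*156 + 49
  156 = 3*49 + 9
  49 = 5*9 + 4
  9 = 2*4 + 1
  4 = 4*1
so gcd(517, 156) = 1.
1 divides 67, so solutions exist.
Back-substitute for Bézout coefficients:
  1 = 9 - 2*4
  ... = 156*(116) + 517*(-35)
So 156*(116) ≡ 1 (mod 517); multiply by 67: x ≡ 7772 (mod 517).
Smallest nonnegative: x = 7772 mod 517 = 17.

17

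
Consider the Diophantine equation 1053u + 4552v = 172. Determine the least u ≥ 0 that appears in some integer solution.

4068

gcd(4552, 1053):
  4552 = 4·1053 + 340
  1053 = 3·340 + 33
  340 = 10·33 + 10
  33 = 3·10 + 3
  10 = 3·3 + 1
  3 = 3·1
so gcd(4552, 1053) = 1.
1 divides 172, so solutions exist.
Back-substitute for Bézout coefficients:
  1 = 10 - 3·3
  ... = 1053·(-1379) + 4552·(319)
Scale by 172/1 = 172: (u₀, v₀) = (-237188, 54868).
General solution: u = -237188 + 4552t, v = 54868 - 1053t for integer t.
u ≥ 0: smallest is -237188 mod 4552 = 4068 (at t = 53), with v = -941.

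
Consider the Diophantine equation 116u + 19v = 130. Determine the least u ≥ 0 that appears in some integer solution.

gcd(116, 19) = 1  (116 = 6×19 + 2, 19 = 9×2 + 1, 2 = 2×1).
1 divides 130, so solutions exist.
Back-substituting, 116×(-9) + 19×(55) = 1.
Scale by 130/1 = 130: (u₀, v₀) = (-1170, 7150).
General solution: u = -1170 + 19t, v = 7150 - 116t for integer t.
u ≥ 0: smallest is -1170 mod 19 = 8 (at t = 62), with v = -42.

8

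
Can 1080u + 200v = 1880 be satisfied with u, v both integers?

yes

gcd(1080, 200) = 40.
40 divides 1880, so integer solutions exist.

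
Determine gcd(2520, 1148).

28

gcd(2520, 1148):
  2520 = 2×1148 + 224
  1148 = 5×224 + 28
  224 = 8×28
so gcd(2520, 1148) = 28.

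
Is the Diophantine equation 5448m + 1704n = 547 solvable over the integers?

no

gcd(5448, 1704) = 24.
24 does not divide 547 (remainder 19), so no integer solutions.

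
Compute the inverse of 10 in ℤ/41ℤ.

37

gcd(41, 10) = 1  (41 = 4*10 + 1, 10 = 10*1).
Back-substituting, 10*(-4) + 41*(1) = 1.
So 10*-4 ≡ 1 (mod 41), and -4 mod 41 = 37.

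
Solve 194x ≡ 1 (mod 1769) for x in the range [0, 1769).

538

gcd(1769, 194) = 1  (1769 = 9·194 + 23, 194 = 8·23 + 10, 23 = 2·10 + 3, 10 = 3·3 + 1, 3 = 3·1).
Back-substituting, 194·(538) + 1769·(-59) = 1.
So 194·538 ≡ 1 (mod 1769), and 538 mod 1769 = 538.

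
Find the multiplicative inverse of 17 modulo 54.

gcd(54, 17):
  54 = 3*17 + 3
  17 = 5*3 + 2
  3 = 1*2 + 1
  2 = 2*1
so gcd(54, 17) = 1.
Back-substitute for Bézout coefficients:
  1 = 3 - 1*2
  ... = 17*(-19) + 54*(6)
So 17*-19 ≡ 1 (mod 54), and -19 mod 54 = 35.

35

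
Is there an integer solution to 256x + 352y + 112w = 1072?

yes

gcd(352, 256) = 32  (352 = 1·256 + 96, 256 = 2·96 + 64, 96 = 1·64 + 32, 64 = 2·32).
gcd(32, 112) = 16.
16 divides 1072, so integer solutions exist.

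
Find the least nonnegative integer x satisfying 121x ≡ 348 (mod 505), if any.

78

gcd(505, 121):
  505 = 4*121 + 21
  121 = 5*21 + 16
  21 = 1*16 + 5
  16 = 3*5 + 1
  5 = 5*1
so gcd(505, 121) = 1.
1 divides 348, so solutions exist.
Back-substitute for Bézout coefficients:
  1 = 16 - 3*5
  ... = 121*(96) + 505*(-23)
So 121*(96) ≡ 1 (mod 505); multiply by 348: x ≡ 33408 (mod 505).
Smallest nonnegative: x = 33408 mod 505 = 78.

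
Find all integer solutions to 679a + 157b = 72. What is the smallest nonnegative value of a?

103

gcd(679, 157):
  679 = 4×157 + 51
  157 = 3×51 + 4
  51 = 12×4 + 3
  4 = 1×3 + 1
  3 = 3×1
so gcd(679, 157) = 1.
1 divides 72, so solutions exist.
Back-substitute for Bézout coefficients:
  1 = 4 - 1×3
  ... = 679×(-40) + 157×(173)
Scale by 72/1 = 72: (a₀, b₀) = (-2880, 12456).
General solution: a = -2880 + 157t, b = 12456 - 679t for integer t.
a ≥ 0: smallest is -2880 mod 157 = 103 (at t = 19), with b = -445.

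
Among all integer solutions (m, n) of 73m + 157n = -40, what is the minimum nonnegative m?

gcd(157, 73) = 1  (157 = 2·73 + 11, 73 = 6·11 + 7, 11 = 1·7 + 4, 7 = 1·4 + 3, 4 = 1·3 + 1, 3 = 3·1).
1 divides -40, so solutions exist.
Back-substituting, 73·(-43) + 157·(20) = 1.
Scale by -40/1 = -40: (m₀, n₀) = (1720, -800).
General solution: m = 1720 + 157t, n = -800 - 73t for integer t.
m ≥ 0: smallest is 1720 mod 157 = 150 (at t = -10), with n = -70.

150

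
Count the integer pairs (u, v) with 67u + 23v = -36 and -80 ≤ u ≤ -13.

3

gcd(67, 23) = 1.
By Bézout, 67×(11) + 23×(-32) = 1.
Particular solution: (18, -54).
General solution: u = 18 + 23t, v = -54 - 67t for integer t.
-80 ≤ 18 + 23t ≤ -13 gives t ∈ [-4, -2], which is 3 values.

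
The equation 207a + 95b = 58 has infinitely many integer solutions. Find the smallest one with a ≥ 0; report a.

gcd(207, 95):
  207 = 2×95 + 17
  95 = 5×17 + 10
  17 = 1×10 + 7
  10 = 1×7 + 3
  7 = 2×3 + 1
  3 = 3×1
so gcd(207, 95) = 1.
1 divides 58, so solutions exist.
Back-substitute for Bézout coefficients:
  1 = 7 - 2×3
  ... = 207×(28) + 95×(-61)
Scale by 58/1 = 58: (a₀, b₀) = (1624, -3538).
General solution: a = 1624 + 95t, b = -3538 - 207t for integer t.
a ≥ 0: smallest is 1624 mod 95 = 9 (at t = -17), with b = -19.

9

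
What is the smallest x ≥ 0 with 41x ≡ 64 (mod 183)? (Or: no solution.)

gcd(183, 41) = 1.
1 divides 64, so solutions exist.
By Bézout, 41*(-58) + 183*(13) = 1.
So 41*(-58) ≡ 1 (mod 183); multiply by 64: x ≡ -3712 (mod 183).
Smallest nonnegative: x = -3712 mod 183 = 131.

131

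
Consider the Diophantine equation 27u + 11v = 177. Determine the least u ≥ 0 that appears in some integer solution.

gcd(27, 11) = 1  (27 = 2×11 + 5, 11 = 2×5 + 1, 5 = 5×1).
1 divides 177, so solutions exist.
Back-substituting, 27×(-2) + 11×(5) = 1.
Scale by 177/1 = 177: (u₀, v₀) = (-354, 885).
General solution: u = -354 + 11t, v = 885 - 27t for integer t.
u ≥ 0: smallest is -354 mod 11 = 9 (at t = 33), with v = -6.

9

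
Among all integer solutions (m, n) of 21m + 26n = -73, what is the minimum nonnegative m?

gcd(26, 21):
  26 = 1·21 + 5
  21 = 4·5 + 1
  5 = 5·1
so gcd(26, 21) = 1.
1 divides -73, so solutions exist.
Back-substitute for Bézout coefficients:
  1 = 21 - 4·5
  ... = 21·(5) + 26·(-4)
Scale by -73/1 = -73: (m₀, n₀) = (-365, 292).
General solution: m = -365 + 26t, n = 292 - 21t for integer t.
m ≥ 0: smallest is -365 mod 26 = 25 (at t = 15), with n = -23.

25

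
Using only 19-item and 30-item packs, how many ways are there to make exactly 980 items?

2

Need nonnegative integers with 19j + 30k = 980.
gcd(19, 30) = 1, and 19·(-11) + 30·(7) = 1.
So (j₀, k₀) = (-10780, 6860); general j = -10780 + 30t, k = 6860 - 19t.
j ≥ 0 ⇒ t ≥ 360; k ≥ 0 ⇒ t ≤ 361. That's 2 values of t.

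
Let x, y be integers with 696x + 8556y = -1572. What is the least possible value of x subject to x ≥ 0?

428

gcd(8556, 696):
  8556 = 12·696 + 204
  696 = 3·204 + 84
  204 = 2·84 + 36
  84 = 2·36 + 12
  36 = 3·12
so gcd(8556, 696) = 12.
12 divides -1572, so solutions exist.
Back-substitute for Bézout coefficients:
  12 = 84 - 2·36
  ... = 696·(209) + 8556·(-17)
Scale by -1572/12 = -131: (x₀, y₀) = (-27379, 2227).
General solution: x = -27379 + 713t, y = 2227 - 58t for integer t.
x ≥ 0: smallest is -27379 mod 713 = 428 (at t = 39), with y = -35.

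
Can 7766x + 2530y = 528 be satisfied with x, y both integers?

yes

gcd(7766, 2530):
  7766 = 3×2530 + 176
  2530 = 14×176 + 66
  176 = 2×66 + 44
  66 = 1×44 + 22
  44 = 2×22
so gcd(7766, 2530) = 22.
22 divides 528, so integer solutions exist.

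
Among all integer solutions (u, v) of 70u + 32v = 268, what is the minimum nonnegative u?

2

gcd(70, 32) = 2.
2 divides 268, so solutions exist.
By Bézout, 70·(-5) + 32·(11) = 2.
Scale by 268/2 = 134: (u₀, v₀) = (-670, 1474).
General solution: u = -670 + 16t, v = 1474 - 35t for integer t.
u ≥ 0: smallest is -670 mod 16 = 2 (at t = 42), with v = 4.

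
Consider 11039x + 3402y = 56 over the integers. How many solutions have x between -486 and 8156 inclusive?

18

gcd(11039, 3402):
  11039 = 3*3402 + 833
  3402 = 4*833 + 70
  833 = 11*70 + 63
  70 = 1*63 + 7
  63 = 9*7
so gcd(11039, 3402) = 7.
Back-substitute for Bézout coefficients:
  7 = 70 - 1*63
  ... = 11039*(-49) + 3402*(159)
Scale by 8: particular solution (-392, 1272); reduce x mod 486: (94, -305).
General solution: x = 94 + 486t, y = -305 - 1577t for integer t.
-486 ≤ 94 + 486t ≤ 8156 gives t ∈ [-1, 16], which is 18 values.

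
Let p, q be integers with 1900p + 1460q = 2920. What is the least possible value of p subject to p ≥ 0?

0

gcd(1900, 1460):
  1900 = 1×1460 + 440
  1460 = 3×440 + 140
  440 = 3×140 + 20
  140 = 7×20
so gcd(1900, 1460) = 20.
20 divides 2920, so solutions exist.
Back-substitute for Bézout coefficients:
  20 = 440 - 3×140
  ... = 1900×(10) + 1460×(-13)
Scale by 2920/20 = 146: (p₀, q₀) = (1460, -1898).
General solution: p = 1460 + 73t, q = -1898 - 95t for integer t.
p ≥ 0: smallest is 1460 mod 73 = 0 (at t = -20), with q = 2.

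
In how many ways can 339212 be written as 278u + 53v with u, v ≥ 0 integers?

gcd(278, 53) = 1.
By Bézout, 278·(-4) + 53·(21) = 1.
One solution: (5, 6374).
General: u = 5 + 53t, v = 6374 - 278t.
u ≥ 0 ⇒ t ≥ 0; v ≥ 0 ⇒ t ≤ 22. So t ∈ [0, 22]: 23 solutions.

23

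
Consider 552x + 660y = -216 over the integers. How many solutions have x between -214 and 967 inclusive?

21

gcd(660, 552):
  660 = 1×552 + 108
  552 = 5×108 + 12
  108 = 9×12
so gcd(660, 552) = 12.
Back-substitute for Bézout coefficients:
  12 = 552 - 5×108
  ... = 552×(6) + 660×(-5)
Scale by -18: particular solution (-108, 90); reduce x mod 55: (2, -2).
General solution: x = 2 + 55t, y = -2 - 46t for integer t.
-214 ≤ 2 + 55t ≤ 967 gives t ∈ [-3, 17], which is 21 values.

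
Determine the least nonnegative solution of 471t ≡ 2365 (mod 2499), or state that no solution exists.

no solution

gcd(2499, 471) = 3  (2499 = 5*471 + 144, 471 = 3*144 + 39, 144 = 3*39 + 27, 39 = 1*27 + 12, 27 = 2*12 + 3, 12 = 4*3).
3 does not divide 2365, so the congruence has no solution.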